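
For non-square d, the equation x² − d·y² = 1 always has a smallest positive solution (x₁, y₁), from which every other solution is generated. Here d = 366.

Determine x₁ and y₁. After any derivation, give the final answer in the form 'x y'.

√366 = [19; 7,1,1,1,2,12,2,1,1,1,7,38, …], period ℓ=12 (even) → k=11
step 0: (19, 1)  from 19·(1,0) + (0,1)
step 1: (134, 7)  from 7·(19,1) + (1,0)
…
step 3: (287, 15)  from 1·(153,8) + (134,7)
step 4: (440, 23)  from 1·(287,15) + (153,8)
step 5: (1167, 61)  from 2·(440,23) + (287,15)
step 6: (14444, 755)  from 12·(1167,61) + (440,23)
step 7: (30055, 1571)  from 2·(14444,755) + (1167,61)
step 8: (44499, 2326)  from 1·(30055,1571) + (14444,755)
step 9: (74554, 3897)  from 1·(44499,2326) + (30055,1571)
step 10: (119053, 6223)  from 1·(74554,3897) + (44499,2326)
step 11: (907925, 47458)  from 7·(119053,6223) + (74554,3897)
→ (907925, 47458).  Check: 907925²=824327805625, 366·47458²=824327805624, difference 1.

907925 47458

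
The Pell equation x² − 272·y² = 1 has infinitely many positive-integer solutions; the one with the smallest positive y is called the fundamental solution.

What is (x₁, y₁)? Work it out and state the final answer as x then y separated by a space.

33 2

√272 = [16; 2,32, …], period ℓ=2 (even) → k=1
i=0: a=16 ⇒ p=16, q=1
i=1: a=2 ⇒ p=33, q=2
fundamental: x₁=33, y₁=2  (since 1089 − 272·4 = 1)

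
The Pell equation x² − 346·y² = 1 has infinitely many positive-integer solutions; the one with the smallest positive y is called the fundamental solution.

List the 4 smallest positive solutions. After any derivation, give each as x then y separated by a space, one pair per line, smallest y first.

√346 = [18; 1,1,1,1,36, …], period ℓ=5 (odd) → k=9
k=0  a_k=18  p_k/q_k = 18/1
k=1  a_k=1  p_k/q_k = 19/1
k=2  a_k=1  p_k/q_k = 37/2
k=3  a_k=1  p_k/q_k = 56/3
k=4  a_k=1  p_k/q_k = 93/5
k=5  a_k=36  p_k/q_k = 3404/183
k=6  a_k=1  p_k/q_k = 3497/188
k=7  a_k=1  p_k/q_k = 6901/371
k=8  a_k=1  p_k/q_k = 10398/559
k=9  a_k=1  p_k/q_k = 17299/930
(x₁, y₁) = (17299, 930);  17299² − 346·930² = 1 ✓
k=2:  x_2 = 17299·17299+346·930·930 = 598510801,  y_2 = 17299·930+930·17299 = 32176140
k=3:  x_3 = 17299·598510801+346·930·32176140 = 20707276675699,  y_3 = 17299·32176140+930·598510801 = 1113230090790
k=4:  x_4 = 17299·20707276675699+346·930·1113230090790 = 716430357827323201,  y_4 = 17299·1113230090790+930·20707276675699 = 38515534648976280

17299 930
598510801 32176140
20707276675699 1113230090790
716430357827323201 38515534648976280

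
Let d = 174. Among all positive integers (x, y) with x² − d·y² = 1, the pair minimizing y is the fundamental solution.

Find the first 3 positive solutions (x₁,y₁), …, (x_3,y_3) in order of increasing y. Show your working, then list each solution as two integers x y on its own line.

1451 110
4210801 319220
12219743051 926376330

d=174: √d = [13; 5,4,5,26] (ℓ=4, even), read p_3/q_3
step 0: (13, 1)  from 13·(1,0) + (0,1)
step 1: (66, 5)  from 5·(13,1) + (1,0)
step 2: (277, 21)  from 4·(66,5) + (13,1)
step 3: (1451, 110)  from 5·(277,21) + (66,5)
fundamental: x₁=1451, y₁=110  (since 2105401 − 174·12100 = 1)
k=2:  x_2 = 1451·1451+174·110·110 = 4210801,  y_2 = 1451·110+110·1451 = 319220
k=3:  x_3 = 1451·4210801+174·110·319220 = 12219743051,  y_3 = 1451·319220+110·4210801 = 926376330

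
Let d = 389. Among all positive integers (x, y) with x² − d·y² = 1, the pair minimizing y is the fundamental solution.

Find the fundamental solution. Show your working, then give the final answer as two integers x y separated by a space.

√389 = [19; 1,2,1,1,1,1,2,1,38, …], period ℓ=9 (odd) → k=17
step 0: (19, 1)  from 19·(1,0) + (0,1)
step 1: (20, 1)  from 1·(19,1) + (1,0)
…
step 3: (79, 4)  from 1·(59,3) + (20,1)
…
step 6: (355, 18)  from 1·(217,11) + (138,7)
…
step 9: (49643, 2517)  from 38·(1282,65) + (927,47)
step 10: (50925, 2582)  from 1·(49643,2517) + (1282,65)
…
step 15: (910240, 46151)  from 1·(556329,28207) + (353911,17944)
step 16: (2376809, 120509)  from 2·(910240,46151) + (556329,28207)
step 17: (3287049, 166660)  from 1·(2376809,120509) + (910240,46151)
fundamental: x₁=3287049, y₁=166660  (since 10804691128401 − 389·27775555600 = 1)

3287049 166660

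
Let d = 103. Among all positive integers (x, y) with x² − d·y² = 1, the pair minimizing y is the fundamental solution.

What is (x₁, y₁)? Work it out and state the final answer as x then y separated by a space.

d=103: √d = [10; 6,1,2,1,1,9,1,1,2,1,6,20] (ℓ=12, even), read p_11/q_11
a_0=10:  p_0=10·1+0=10,  q_0=10·0+1=1
a_1=6:  p_1=6·10+1=61,  q_1=6·1+0=6
…
a_3=2:  p_3=2·71+61=203,  q_3=2·7+6=20
…
a_10=1:  p_10=1·24266+9611=33877,  q_10=1·2391+947=3338
a_11=6:  p_11=6·33877+24266=227528,  q_11=6·3338+2391=22419
→ (227528, 22419).  Check: 227528²=51768990784, 103·22419²=51768990783, difference 1.

227528 22419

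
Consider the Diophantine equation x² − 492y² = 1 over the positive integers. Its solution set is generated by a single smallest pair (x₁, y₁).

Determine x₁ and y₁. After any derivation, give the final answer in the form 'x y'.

29767 1342

√492 → a₀=22, period (5,1,1,10,1,1,5,44); ℓ=8 even so k=7
i=0: a=22 ⇒ p=22, q=1
i=1: a=5 ⇒ p=111, q=5
i=2: a=1 ⇒ p=133, q=6
…
i=4: a=10 ⇒ p=2573, q=116
i=5: a=1 ⇒ p=2817, q=127
i=6: a=1 ⇒ p=5390, q=243
i=7: a=5 ⇒ p=29767, q=1342
(x₁, y₁) = (29767, 1342);  29767² − 492·1342² = 1 ✓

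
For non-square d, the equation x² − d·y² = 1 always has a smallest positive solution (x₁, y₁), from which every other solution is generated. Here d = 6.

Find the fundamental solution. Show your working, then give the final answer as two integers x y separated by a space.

d=6: √d = [2; 2,4] (ℓ=2, even), read p_1/q_1
step 0: (2, 1)  from 2·(1,0) + (0,1)
step 1: (5, 2)  from 2·(2,1) + (1,0)
(x₁, y₁) = (5, 2);  5² − 6·2² = 1 ✓

5 2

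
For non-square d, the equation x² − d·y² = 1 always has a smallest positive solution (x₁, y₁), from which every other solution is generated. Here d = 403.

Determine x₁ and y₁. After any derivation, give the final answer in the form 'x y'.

d=403: √d = [20; 13,2,1,3,1,3,1,2,13,40] (ℓ=10, even), read p_9/q_9
step 0: (20, 1)  from 20·(1,0) + (0,1)
step 1: (261, 13)  from 13·(20,1) + (1,0)
step 2: (542, 27)  from 2·(261,13) + (20,1)
…
step 5: (3754, 187)  from 1·(2951,147) + (803,40)
step 6: (14213, 708)  from 3·(3754,187) + (2951,147)
…
step 8: (50147, 2498)  from 2·(17967,895) + (14213,708)
step 9: (669878, 33369)  from 13·(50147,2498) + (17967,895)
fundamental: x₁=669878, y₁=33369  (since 448736534884 − 403·1113490161 = 1)

669878 33369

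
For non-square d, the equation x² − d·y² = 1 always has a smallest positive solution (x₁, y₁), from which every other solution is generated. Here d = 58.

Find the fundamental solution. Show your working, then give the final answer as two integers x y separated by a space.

√58 → a₀=7, period (1,1,1,1,1,1,14); ℓ=7 odd so k=13
i=0: a=7 ⇒ p=7, q=1
…
i=7: a=14 ⇒ p=1447, q=190
i=8: a=1 ⇒ p=1546, q=203
…
i=11: a=1 ⇒ p=7532, q=989
i=12: a=1 ⇒ p=12071, q=1585
i=13: a=1 ⇒ p=19603, q=2574
fundamental: x₁=19603, y₁=2574  (since 384277609 − 58·6625476 = 1)

19603 2574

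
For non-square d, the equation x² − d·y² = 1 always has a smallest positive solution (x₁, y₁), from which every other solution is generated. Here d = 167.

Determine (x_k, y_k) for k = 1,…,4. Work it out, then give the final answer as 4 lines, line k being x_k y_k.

168 13
56447 4368
18966024 1467635
6372527617 493120992

√167 → a₀=12, period (1,11,1,24); ℓ=4 even so k=3
a_0=12:  p_0=12·1+0=12,  q_0=12·0+1=1
a_1=1:  p_1=1·12+1=13,  q_1=1·1+0=1
a_2=11:  p_2=11·13+12=155,  q_2=11·1+1=12
a_3=1:  p_3=1·155+13=168,  q_3=1·12+1=13
(x₁, y₁) = (168, 13);  168² − 167·13² = 1 ✓
n=2: (168,13)∘(168,13) = (168·168+167·13·13, 168·13+13·168) = (56447,4368)
n=3: (56447,4368)∘(168,13) = (168·56447+167·13·4368, 168·4368+13·56447) = (18966024,1467635)
n=4: (18966024,1467635)∘(168,13) = (168·18966024+167·13·1467635, 168·1467635+13·18966024) = (6372527617,493120992)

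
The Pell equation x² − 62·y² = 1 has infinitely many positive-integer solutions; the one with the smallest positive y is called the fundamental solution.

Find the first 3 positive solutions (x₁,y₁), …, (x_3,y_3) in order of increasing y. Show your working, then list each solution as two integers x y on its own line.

63 8
7937 1008
999999 127000

d=62: √d = [7; 1,6,1,14] (ℓ=4, even), read p_3/q_3
a_0=7:  p_0=7·1+0=7,  q_0=7·0+1=1
…
a_2=6:  p_2=6·8+7=55,  q_2=6·1+1=7
a_3=1:  p_3=1·55+8=63,  q_3=1·7+1=8
(x₁, y₁) = (63, 8);  63² − 62·8² = 1 ✓
(63+8√62)^2 = 7937 + 1008√62
(63+8√62)^3 = 999999 + 127000√62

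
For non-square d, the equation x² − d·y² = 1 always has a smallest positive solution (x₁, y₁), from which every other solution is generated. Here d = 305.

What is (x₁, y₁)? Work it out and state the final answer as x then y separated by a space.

d=305: √d = [17; 2,6,2,34] (ℓ=4, even), read p_3/q_3
step 0: (17, 1)  from 17·(1,0) + (0,1)
…
step 2: (227, 13)  from 6·(35,2) + (17,1)
step 3: (489, 28)  from 2·(227,13) + (35,2)
fundamental: x₁=489, y₁=28  (since 239121 − 305·784 = 1)

489 28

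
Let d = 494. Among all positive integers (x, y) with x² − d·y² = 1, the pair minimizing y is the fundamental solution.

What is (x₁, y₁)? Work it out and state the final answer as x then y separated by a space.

d=494: √d = [22; 4,2,2,1,2,1,2,2,4,44] (ℓ=10, even), read p_9/q_9
i=0: a=22 ⇒ p=22, q=1
i=1: a=4 ⇒ p=89, q=4
i=2: a=2 ⇒ p=200, q=9
…
i=5: a=2 ⇒ p=1867, q=84
i=6: a=1 ⇒ p=2556, q=115
i=7: a=2 ⇒ p=6979, q=314
i=8: a=2 ⇒ p=16514, q=743
i=9: a=4 ⇒ p=73035, q=3286
(x₁, y₁) = (73035, 3286);  73035² − 494·3286² = 1 ✓

73035 3286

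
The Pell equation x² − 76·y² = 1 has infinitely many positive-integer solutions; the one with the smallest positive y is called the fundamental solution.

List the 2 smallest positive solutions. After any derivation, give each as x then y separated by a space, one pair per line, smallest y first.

57799 6630
6681448801 766414740

√76 → a₀=8, period (1,2,1,1,5,4,5,1,1,2,1,16); ℓ=12 even so k=11
step 0: (8, 1)  from 8·(1,0) + (0,1)
step 1: (9, 1)  from 1·(8,1) + (1,0)
…
step 9: (16311, 1871)  from 1·(8866,1017) + (7445,854)
step 10: (41488, 4759)  from 2·(16311,1871) + (8866,1017)
step 11: (57799, 6630)  from 1·(41488,4759) + (16311,1871)
fundamental: x₁=57799, y₁=6630  (since 3340724401 − 76·43956900 = 1)
n=2: (57799,6630)∘(57799,6630) = (57799·57799+76·6630·6630, 57799·6630+6630·57799) = (6681448801,766414740)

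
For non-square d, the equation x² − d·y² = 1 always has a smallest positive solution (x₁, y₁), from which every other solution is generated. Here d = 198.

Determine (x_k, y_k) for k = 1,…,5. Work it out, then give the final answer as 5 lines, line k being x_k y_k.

√198 → a₀=14, period (14,28); ℓ=2 even so k=1
i=0: a=14 ⇒ p=14, q=1
i=1: a=14 ⇒ p=197, q=14
fundamental: x₁=197, y₁=14  (since 38809 − 198·196 = 1)
(x_2, y_2) = (197·197 + 198·14·14, 197·14 + 14·197) = (77617, 5516)
(x_3, y_3) = (197·77617 + 198·14·5516, 197·5516 + 14·77617) = (30580901, 2173290)
(x_4, y_4) = (197·30580901 + 198·14·2173290, 197·2173290 + 14·30580901) = (12048797377, 856270744)
(x_5, y_5) = (197·12048797377 + 198·14·856270744, 197·856270744 + 14·12048797377) = (4747195585637, 337368499846)

197 14
77617 5516
30580901 2173290
12048797377 856270744
4747195585637 337368499846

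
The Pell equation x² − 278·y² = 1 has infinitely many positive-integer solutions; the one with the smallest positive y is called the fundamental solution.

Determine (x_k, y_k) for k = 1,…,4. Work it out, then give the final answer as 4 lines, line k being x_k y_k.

√278 = [16; 1,2,16,2,1,32, …], period ℓ=6 (even) → k=5
step 0: (16, 1)  from 16·(1,0) + (0,1)
step 1: (17, 1)  from 1·(16,1) + (1,0)
step 2: (50, 3)  from 2·(17,1) + (16,1)
…
step 4: (1684, 101)  from 2·(817,49) + (50,3)
step 5: (2501, 150)  from 1·(1684,101) + (817,49)
(x₁, y₁) = (2501, 150);  2501² − 278·150² = 1 ✓
k=2:  x_2 = 2501·2501+278·150·150 = 12510001,  y_2 = 2501·150+150·2501 = 750300
k=3:  x_3 = 2501·12510001+278·150·750300 = 62575022501,  y_3 = 2501·750300+150·12510001 = 3753000450
k=4:  x_4 = 2501·62575022501+278·150·3753000450 = 313000250040001,  y_4 = 2501·3753000450+150·62575022501 = 18772507500600

2501 150
12510001 750300
62575022501 3753000450
313000250040001 18772507500600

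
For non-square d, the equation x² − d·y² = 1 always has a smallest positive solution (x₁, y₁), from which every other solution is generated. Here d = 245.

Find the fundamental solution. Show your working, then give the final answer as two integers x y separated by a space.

√245 = [15; 1,1,1,7,6,7,1,1,1,30, …], period ℓ=10 (even) → k=9
step 0: (15, 1)  from 15·(1,0) + (0,1)
…
step 2: (31, 2)  from 1·(16,1) + (15,1)
…
step 4: (360, 23)  from 7·(47,3) + (31,2)
step 5: (2207, 141)  from 6·(360,23) + (47,3)
step 6: (15809, 1010)  from 7·(2207,141) + (360,23)
…
step 8: (33825, 2161)  from 1·(18016,1151) + (15809,1010)
step 9: (51841, 3312)  from 1·(33825,2161) + (18016,1151)
(x₁, y₁) = (51841, 3312);  51841² − 245·3312² = 1 ✓

51841 3312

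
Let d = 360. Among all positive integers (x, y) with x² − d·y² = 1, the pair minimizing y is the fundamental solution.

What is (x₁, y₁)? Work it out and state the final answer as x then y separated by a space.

19 1

d=360: √d = [18; 1,36] (ℓ=2, even), read p_1/q_1
k=0  a_k=18  p_k/q_k = 18/1
k=1  a_k=1  p_k/q_k = 19/1
(x₁, y₁) = (19, 1);  19² − 360·1² = 1 ✓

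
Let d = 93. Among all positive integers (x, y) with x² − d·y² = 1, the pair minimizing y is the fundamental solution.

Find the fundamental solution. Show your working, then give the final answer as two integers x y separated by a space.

12151 1260

[9; 1,1,1,4,6,4,1,1,1,18] for √93; ℓ=10 ⇒ convergent index 9
k=0  a_k=9  p_k/q_k = 9/1
…
k=3  a_k=1  p_k/q_k = 29/3
…
k=5  a_k=6  p_k/q_k = 839/87
…
k=8  a_k=1  p_k/q_k = 7821/811
k=9  a_k=1  p_k/q_k = 12151/1260
fundamental: x₁=12151, y₁=1260  (since 147646801 − 93·1587600 = 1)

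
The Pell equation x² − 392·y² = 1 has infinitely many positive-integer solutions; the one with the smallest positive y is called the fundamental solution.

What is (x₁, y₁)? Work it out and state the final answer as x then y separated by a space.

[19; 1,3,1,38] for √392; ℓ=4 ⇒ convergent index 3
step 0: (19, 1)  from 19·(1,0) + (0,1)
step 1: (20, 1)  from 1·(19,1) + (1,0)
step 2: (79, 4)  from 3·(20,1) + (19,1)
step 3: (99, 5)  from 1·(79,4) + (20,1)
(x₁, y₁) = (99, 5);  99² − 392·5² = 1 ✓

99 5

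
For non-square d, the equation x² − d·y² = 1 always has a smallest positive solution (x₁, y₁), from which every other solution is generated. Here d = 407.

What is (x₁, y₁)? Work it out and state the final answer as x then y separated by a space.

√407 = [20; 5,1,2,1,5,40, …], period ℓ=6 (even) → k=5
step 0: (20, 1)  from 20·(1,0) + (0,1)
step 1: (101, 5)  from 5·(20,1) + (1,0)
…
step 3: (343, 17)  from 2·(121,6) + (101,5)
step 4: (464, 23)  from 1·(343,17) + (121,6)
step 5: (2663, 132)  from 5·(464,23) + (343,17)
(x₁, y₁) = (2663, 132);  2663² − 407·132² = 1 ✓

2663 132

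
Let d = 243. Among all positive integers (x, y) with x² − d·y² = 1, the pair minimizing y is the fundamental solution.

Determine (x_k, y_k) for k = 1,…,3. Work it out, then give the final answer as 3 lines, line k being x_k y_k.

70226 4505
9863382151 632736260
1385331749802026 88869073185015

[15; 1,1,2,3,15,3,2,1,1,30] for √243; ℓ=10 ⇒ convergent index 9
i=0: a=15 ⇒ p=15, q=1
i=1: a=1 ⇒ p=16, q=1
i=2: a=1 ⇒ p=31, q=2
i=3: a=2 ⇒ p=78, q=5
i=4: a=3 ⇒ p=265, q=17
i=5: a=15 ⇒ p=4053, q=260
…
i=7: a=2 ⇒ p=28901, q=1854
i=8: a=1 ⇒ p=41325, q=2651
i=9: a=1 ⇒ p=70226, q=4505
fundamental: x₁=70226, y₁=4505  (since 4931691076 − 243·20295025 = 1)
n=2: (70226,4505)∘(70226,4505) = (70226·70226+243·4505·4505, 70226·4505+4505·70226) = (9863382151,632736260)
n=3: (9863382151,632736260)∘(70226,4505) = (70226·9863382151+243·4505·632736260, 70226·632736260+4505·9863382151) = (1385331749802026,88869073185015)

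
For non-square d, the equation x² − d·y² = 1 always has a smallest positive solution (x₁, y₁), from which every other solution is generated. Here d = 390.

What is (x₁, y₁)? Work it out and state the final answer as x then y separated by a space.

√390 = [19; 1,2,1,38, …], period ℓ=4 (even) → k=3
step 0: (19, 1)  from 19·(1,0) + (0,1)
step 1: (20, 1)  from 1·(19,1) + (1,0)
step 2: (59, 3)  from 2·(20,1) + (19,1)
step 3: (79, 4)  from 1·(59,3) + (20,1)
→ (79, 4).  Check: 79²=6241, 390·4²=6240, difference 1.

79 4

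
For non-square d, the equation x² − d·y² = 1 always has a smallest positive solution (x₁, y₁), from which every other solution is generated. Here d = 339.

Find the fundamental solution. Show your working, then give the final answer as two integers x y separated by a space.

√339 → a₀=18, period (2,2,2,1,17,1,2,2,2,36); ℓ=10 even so k=9
i=0: a=18 ⇒ p=18, q=1
i=1: a=2 ⇒ p=37, q=2
…
i=8: a=2 ⇒ p=40359, q=2192
i=9: a=2 ⇒ p=97970, q=5321
fundamental: x₁=97970, y₁=5321  (since 9598120900 − 339·28313041 = 1)

97970 5321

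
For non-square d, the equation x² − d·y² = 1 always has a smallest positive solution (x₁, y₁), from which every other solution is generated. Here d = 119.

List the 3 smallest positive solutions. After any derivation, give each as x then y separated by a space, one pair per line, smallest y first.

√119 = [10; 1,9,1,20, …], period ℓ=4 (even) → k=3
a_0=10:  p_0=10·1+0=10,  q_0=10·0+1=1
…
a_2=9:  p_2=9·11+10=109,  q_2=9·1+1=10
a_3=1:  p_3=1·109+11=120,  q_3=1·10+1=11
fundamental: x₁=120, y₁=11  (since 14400 − 119·121 = 1)
k=2:  x_2 = 120·120+119·11·11 = 28799,  y_2 = 120·11+11·120 = 2640
k=3:  x_3 = 120·28799+119·11·2640 = 6911640,  y_3 = 120·2640+11·28799 = 633589

120 11
28799 2640
6911640 633589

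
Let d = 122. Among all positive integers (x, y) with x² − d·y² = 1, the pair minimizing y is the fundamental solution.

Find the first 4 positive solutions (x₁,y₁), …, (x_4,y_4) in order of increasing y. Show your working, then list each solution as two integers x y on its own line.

[11; 22] for √122; ℓ=1 ⇒ convergent index 1
a_0=11:  p_0=11·1+0=11,  q_0=11·0+1=1
a_1=22:  p_1=22·11+1=243,  q_1=22·1+0=22
→ (243, 22).  Check: 243²=59049, 122·22²=59048, difference 1.
n=2: (243,22)∘(243,22) = (243·243+122·22·22, 243·22+22·243) = (118097,10692)
n=3: (118097,10692)∘(243,22) = (243·118097+122·22·10692, 243·10692+22·118097) = (57394899,5196290)
n=4: (57394899,5196290)∘(243,22) = (243·57394899+122·22·5196290, 243·5196290+22·57394899) = (27893802817,2525386248)

243 22
118097 10692
57394899 5196290
27893802817 2525386248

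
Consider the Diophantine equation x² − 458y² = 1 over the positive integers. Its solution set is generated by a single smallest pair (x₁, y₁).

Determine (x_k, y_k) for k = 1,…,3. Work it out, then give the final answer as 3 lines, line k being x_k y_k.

[21; 2,2,42] for √458; ℓ=3 ⇒ convergent index 5
k=0  a_k=21  p_k/q_k = 21/1
k=1  a_k=2  p_k/q_k = 43/2
k=2  a_k=2  p_k/q_k = 107/5
k=3  a_k=42  p_k/q_k = 4537/212
k=4  a_k=2  p_k/q_k = 9181/429
k=5  a_k=2  p_k/q_k = 22899/1070
→ (22899, 1070).  Check: 22899²=524364201, 458·1070²=524364200, difference 1.
n=2: (22899,1070)∘(22899,1070) = (22899·22899+458·1070·1070, 22899·1070+1070·22899) = (1048728401,49003860)
n=3: (1048728401,49003860)∘(22899,1070) = (22899·1048728401+458·1070·49003860, 22899·49003860+1070·1048728401) = (48029663286099,2244278779210)

22899 1070
1048728401 49003860
48029663286099 2244278779210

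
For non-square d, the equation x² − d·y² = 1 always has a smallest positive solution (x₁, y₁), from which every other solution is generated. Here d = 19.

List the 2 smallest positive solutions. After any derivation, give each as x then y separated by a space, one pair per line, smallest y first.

√19 = [4; 2,1,3,1,2,8, …], period ℓ=6 (even) → k=5
step 0: (4, 1)  from 4·(1,0) + (0,1)
…
step 2: (13, 3)  from 1·(9,2) + (4,1)
…
step 4: (61, 14)  from 1·(48,11) + (13,3)
step 5: (170, 39)  from 2·(61,14) + (48,11)
→ (170, 39).  Check: 170²=28900, 19·39²=28899, difference 1.
(170+39√19)^2 = 57799 + 13260√19

170 39
57799 13260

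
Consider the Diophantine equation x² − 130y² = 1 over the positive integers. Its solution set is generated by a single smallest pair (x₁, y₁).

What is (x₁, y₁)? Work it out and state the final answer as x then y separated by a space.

6499 570

d=130: √d = [11; 2,2,22] (ℓ=3, odd), read p_5/q_5
k=0  a_k=11  p_k/q_k = 11/1
…
k=2  a_k=2  p_k/q_k = 57/5
…
k=4  a_k=2  p_k/q_k = 2611/229
k=5  a_k=2  p_k/q_k = 6499/570
→ (6499, 570).  Check: 6499²=42237001, 130·570²=42237000, difference 1.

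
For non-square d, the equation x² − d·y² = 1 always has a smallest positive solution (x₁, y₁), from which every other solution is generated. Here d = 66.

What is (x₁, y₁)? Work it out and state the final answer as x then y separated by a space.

√66 → a₀=8, period (8,16); ℓ=2 even so k=1
step 0: (8, 1)  from 8·(1,0) + (0,1)
step 1: (65, 8)  from 8·(8,1) + (1,0)
(x₁, y₁) = (65, 8);  65² − 66·8² = 1 ✓

65 8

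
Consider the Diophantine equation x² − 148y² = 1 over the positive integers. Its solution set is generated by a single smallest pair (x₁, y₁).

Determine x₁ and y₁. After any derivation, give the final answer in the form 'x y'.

73 6

√148 → a₀=12, period (6,24); ℓ=2 even so k=1
step 0: (12, 1)  from 12·(1,0) + (0,1)
step 1: (73, 6)  from 6·(12,1) + (1,0)
→ (73, 6).  Check: 73²=5329, 148·6²=5328, difference 1.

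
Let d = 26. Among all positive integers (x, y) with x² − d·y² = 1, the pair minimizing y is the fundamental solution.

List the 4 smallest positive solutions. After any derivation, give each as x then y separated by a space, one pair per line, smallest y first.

51 10
5201 1020
530451 104030
54100801 10610040

[5; 10] for √26; ℓ=1 ⇒ convergent index 1
k=0  a_k=5  p_k/q_k = 5/1
k=1  a_k=10  p_k/q_k = 51/10
→ (51, 10).  Check: 51²=2601, 26·10²=2600, difference 1.
(x_2, y_2) = (51·51 + 26·10·10, 51·10 + 10·51) = (5201, 1020)
(x_3, y_3) = (51·5201 + 26·10·1020, 51·1020 + 10·5201) = (530451, 104030)
(x_4, y_4) = (51·530451 + 26·10·104030, 51·104030 + 10·530451) = (54100801, 10610040)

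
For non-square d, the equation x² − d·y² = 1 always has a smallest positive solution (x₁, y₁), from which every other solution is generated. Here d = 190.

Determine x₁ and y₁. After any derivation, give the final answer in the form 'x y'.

√190 → a₀=13, period (1,3,1,1,1,…,3,1,26); ℓ=14 even so k=13
k=0  a_k=13  p_k/q_k = 13/1
k=1  a_k=1  p_k/q_k = 14/1
k=2  a_k=3  p_k/q_k = 55/4
k=3  a_k=1  p_k/q_k = 69/5
k=4  a_k=1  p_k/q_k = 124/9
k=5  a_k=1  p_k/q_k = 193/14
k=6  a_k=2  p_k/q_k = 510/37
k=7  a_k=2  p_k/q_k = 1213/88
k=8  a_k=2  p_k/q_k = 2936/213
k=9  a_k=1  p_k/q_k = 4149/301
k=10  a_k=1  p_k/q_k = 7085/514
k=11  a_k=1  p_k/q_k = 11234/815
k=12  a_k=3  p_k/q_k = 40787/2959
k=13  a_k=1  p_k/q_k = 52021/3774
fundamental: x₁=52021, y₁=3774  (since 2706184441 − 190·14243076 = 1)

52021 3774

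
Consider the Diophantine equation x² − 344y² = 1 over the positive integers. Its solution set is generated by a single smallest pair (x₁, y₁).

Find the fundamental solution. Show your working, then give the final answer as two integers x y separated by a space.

√344 = [18; 1,1,4,1,3,1,4,1,1,36, …], period ℓ=10 (even) → k=9
a_0=18:  p_0=18·1+0=18,  q_0=18·0+1=1
…
a_2=1:  p_2=1·19+18=37,  q_2=1·1+1=2
…
a_6=1:  p_6=1·779+204=983,  q_6=1·42+11=53
a_7=4:  p_7=4·983+779=4711,  q_7=4·53+42=254
a_8=1:  p_8=1·4711+983=5694,  q_8=1·254+53=307
a_9=1:  p_9=1·5694+4711=10405,  q_9=1·307+254=561
→ (10405, 561).  Check: 10405²=108264025, 344·561²=108264024, difference 1.

10405 561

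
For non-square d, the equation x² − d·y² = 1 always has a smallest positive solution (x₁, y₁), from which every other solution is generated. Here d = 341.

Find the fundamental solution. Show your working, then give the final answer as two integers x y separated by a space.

d=341: √d = [18; 2,6,1,8,2,…,6,2,36] (ℓ=14, even), read p_13/q_13
a_0=18:  p_0=18·1+0=18,  q_0=18·0+1=1
a_1=2:  p_1=2·18+1=37,  q_1=2·1+0=2
a_2=6:  p_2=6·37+18=240,  q_2=6·2+1=13
a_3=1:  p_3=1·240+37=277,  q_3=1·13+2=15
a_4=8:  p_4=8·277+240=2456,  q_4=8·15+13=133
a_5=2:  p_5=2·2456+277=5189,  q_5=2·133+15=281
a_6=1:  p_6=1·5189+2456=7645,  q_6=1·281+133=414
a_7=2:  p_7=2·7645+5189=20479,  q_7=2·414+281=1109
…
a_9=2:  p_9=2·28124+20479=76727,  q_9=2·1523+1109=4155
a_10=8:  p_10=8·76727+28124=641940,  q_10=8·4155+1523=34763
a_11=1:  p_11=1·641940+76727=718667,  q_11=1·34763+4155=38918
a_12=6:  p_12=6·718667+641940=4953942,  q_12=6·38918+34763=268271
a_13=2:  p_13=2·4953942+718667=10626551,  q_13=2·268271+38918=575460
→ (10626551, 575460).  Check: 10626551²=112923586155601, 341·575460²=112923586155600, difference 1.

10626551 575460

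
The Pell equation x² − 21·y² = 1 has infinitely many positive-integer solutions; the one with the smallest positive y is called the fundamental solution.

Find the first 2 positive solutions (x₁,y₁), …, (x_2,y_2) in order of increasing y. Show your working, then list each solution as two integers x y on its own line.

55 12
6049 1320

d=21: √d = [4; 1,1,2,1,1,8] (ℓ=6, even), read p_5/q_5
a_0=4:  p_0=4·1+0=4,  q_0=4·0+1=1
a_1=1:  p_1=1·4+1=5,  q_1=1·1+0=1
…
a_3=2:  p_3=2·9+5=23,  q_3=2·2+1=5
a_4=1:  p_4=1·23+9=32,  q_4=1·5+2=7
a_5=1:  p_5=1·32+23=55,  q_5=1·7+5=12
→ (55, 12).  Check: 55²=3025, 21·12²=3024, difference 1.
n=2: (55,12)∘(55,12) = (55·55+21·12·12, 55·12+12·55) = (6049,1320)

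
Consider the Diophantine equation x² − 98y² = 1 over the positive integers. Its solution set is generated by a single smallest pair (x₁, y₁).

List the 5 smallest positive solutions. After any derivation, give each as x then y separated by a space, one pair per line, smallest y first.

[9; 1,8,1,18] for √98; ℓ=4 ⇒ convergent index 3
i=0: a=9 ⇒ p=9, q=1
…
i=2: a=8 ⇒ p=89, q=9
i=3: a=1 ⇒ p=99, q=10
(x₁, y₁) = (99, 10);  99² − 98·10² = 1 ✓
(99+10√98)^2 = 19601 + 1980√98
(99+10√98)^3 = 3880899 + 392030√98
(99+10√98)^4 = 768398401 + 77619960√98
(99+10√98)^5 = 152139002499 + 15368360050√98

99 10
19601 1980
3880899 392030
768398401 77619960
152139002499 15368360050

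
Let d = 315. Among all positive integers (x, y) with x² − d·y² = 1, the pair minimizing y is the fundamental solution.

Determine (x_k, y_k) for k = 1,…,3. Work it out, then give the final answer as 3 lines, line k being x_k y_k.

71 4
10081 568
1431431 80652

d=315: √d = [17; 1,2,1,34] (ℓ=4, even), read p_3/q_3
a_0=17:  p_0=17·1+0=17,  q_0=17·0+1=1
a_1=1:  p_1=1·17+1=18,  q_1=1·1+0=1
a_2=2:  p_2=2·18+17=53,  q_2=2·1+1=3
a_3=1:  p_3=1·53+18=71,  q_3=1·3+1=4
fundamental: x₁=71, y₁=4  (since 5041 − 315·16 = 1)
k=2:  x_2 = 71·71+315·4·4 = 10081,  y_2 = 71·4+4·71 = 568
k=3:  x_3 = 71·10081+315·4·568 = 1431431,  y_3 = 71·568+4·10081 = 80652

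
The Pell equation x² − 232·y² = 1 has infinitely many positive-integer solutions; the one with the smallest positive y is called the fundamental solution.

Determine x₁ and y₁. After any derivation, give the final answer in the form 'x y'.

19603 1287

d=232: √d = [15; 4,3,7,3,4,30] (ℓ=6, even), read p_5/q_5
step 0: (15, 1)  from 15·(1,0) + (0,1)
…
step 3: (1447, 95)  from 7·(198,13) + (61,4)
step 4: (4539, 298)  from 3·(1447,95) + (198,13)
step 5: (19603, 1287)  from 4·(4539,298) + (1447,95)
fundamental: x₁=19603, y₁=1287  (since 384277609 − 232·1656369 = 1)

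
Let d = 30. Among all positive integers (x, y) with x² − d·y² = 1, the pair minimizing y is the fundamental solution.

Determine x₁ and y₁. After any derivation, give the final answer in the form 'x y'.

[5; 2,10] for √30; ℓ=2 ⇒ convergent index 1
step 0: (5, 1)  from 5·(1,0) + (0,1)
step 1: (11, 2)  from 2·(5,1) + (1,0)
→ (11, 2).  Check: 11²=121, 30·2²=120, difference 1.

11 2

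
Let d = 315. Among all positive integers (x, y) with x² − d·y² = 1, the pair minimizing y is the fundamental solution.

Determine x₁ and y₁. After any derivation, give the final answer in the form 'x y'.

71 4

√315 → a₀=17, period (1,2,1,34); ℓ=4 even so k=3
step 0: (17, 1)  from 17·(1,0) + (0,1)
step 1: (18, 1)  from 1·(17,1) + (1,0)
step 2: (53, 3)  from 2·(18,1) + (17,1)
step 3: (71, 4)  from 1·(53,3) + (18,1)
fundamental: x₁=71, y₁=4  (since 5041 − 315·16 = 1)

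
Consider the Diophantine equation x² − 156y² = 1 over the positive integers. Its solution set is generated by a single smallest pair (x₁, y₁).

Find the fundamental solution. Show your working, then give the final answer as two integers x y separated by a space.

d=156: √d = [12; 2,24] (ℓ=2, even), read p_1/q_1
a_0=12:  p_0=12·1+0=12,  q_0=12·0+1=1
a_1=2:  p_1=2·12+1=25,  q_1=2·1+0=2
(x₁, y₁) = (25, 2);  25² − 156·2² = 1 ✓

25 2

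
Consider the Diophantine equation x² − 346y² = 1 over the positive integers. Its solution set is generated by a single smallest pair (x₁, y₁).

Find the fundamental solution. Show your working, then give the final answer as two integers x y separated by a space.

17299 930

d=346: √d = [18; 1,1,1,1,36] (ℓ=5, odd), read p_9/q_9
step 0: (18, 1)  from 18·(1,0) + (0,1)
step 1: (19, 1)  from 1·(18,1) + (1,0)
…
step 6: (3497, 188)  from 1·(3404,183) + (93,5)
…
step 8: (10398, 559)  from 1·(6901,371) + (3497,188)
step 9: (17299, 930)  from 1·(10398,559) + (6901,371)
→ (17299, 930).  Check: 17299²=299255401, 346·930²=299255400, difference 1.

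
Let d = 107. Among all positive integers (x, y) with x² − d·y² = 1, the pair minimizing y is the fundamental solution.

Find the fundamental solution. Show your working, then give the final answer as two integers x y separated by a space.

962 93

d=107: √d = [10; 2,1,9,1,2,20] (ℓ=6, even), read p_5/q_5
i=0: a=10 ⇒ p=10, q=1
…
i=4: a=1 ⇒ p=331, q=32
i=5: a=2 ⇒ p=962, q=93
fundamental: x₁=962, y₁=93  (since 925444 − 107·8649 = 1)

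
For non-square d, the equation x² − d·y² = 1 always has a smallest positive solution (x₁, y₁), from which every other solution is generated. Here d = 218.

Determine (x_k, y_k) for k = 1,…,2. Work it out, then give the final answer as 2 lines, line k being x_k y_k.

[14; 1,3,3,1,28] for √218; ℓ=5 ⇒ convergent index 9
step 0: (14, 1)  from 14·(1,0) + (0,1)
…
step 8: (96370, 6527)  from 3·(29633,2007) + (7471,506)
step 9: (126003, 8534)  from 1·(96370,6527) + (29633,2007)
→ (126003, 8534).  Check: 126003²=15876756009, 218·8534²=15876756008, difference 1.
(126003+8534√218)^2 = 31753512017 + 2150619204√218

126003 8534
31753512017 2150619204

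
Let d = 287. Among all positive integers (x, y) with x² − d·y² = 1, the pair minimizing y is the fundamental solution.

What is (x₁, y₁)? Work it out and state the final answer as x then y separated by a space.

√287 = [16; 1,15,1,32, …], period ℓ=4 (even) → k=3
a_0=16:  p_0=16·1+0=16,  q_0=16·0+1=1
a_1=1:  p_1=1·16+1=17,  q_1=1·1+0=1
a_2=15:  p_2=15·17+16=271,  q_2=15·1+1=16
a_3=1:  p_3=1·271+17=288,  q_3=1·16+1=17
(x₁, y₁) = (288, 17);  288² − 287·17² = 1 ✓

288 17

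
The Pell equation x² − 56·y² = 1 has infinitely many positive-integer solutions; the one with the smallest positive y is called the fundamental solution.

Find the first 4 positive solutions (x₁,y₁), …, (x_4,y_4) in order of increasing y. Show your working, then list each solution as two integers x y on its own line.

15 2
449 60
13455 1798
403201 53880

√56 = [7; 2,14, …], period ℓ=2 (even) → k=1
i=0: a=7 ⇒ p=7, q=1
i=1: a=2 ⇒ p=15, q=2
→ (15, 2).  Check: 15²=225, 56·2²=224, difference 1.
k=2:  x_2 = 15·15+56·2·2 = 449,  y_2 = 15·2+2·15 = 60
k=3:  x_3 = 15·449+56·2·60 = 13455,  y_3 = 15·60+2·449 = 1798
k=4:  x_4 = 15·13455+56·2·1798 = 403201,  y_4 = 15·1798+2·13455 = 53880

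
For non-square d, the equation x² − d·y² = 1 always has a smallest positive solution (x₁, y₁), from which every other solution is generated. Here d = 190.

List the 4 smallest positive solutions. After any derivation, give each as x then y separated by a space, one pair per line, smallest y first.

√190 → a₀=13, period (1,3,1,1,1,…,3,1,26); ℓ=14 even so k=13
k=0  a_k=13  p_k/q_k = 13/1
…
k=5  a_k=1  p_k/q_k = 193/14
…
k=9  a_k=1  p_k/q_k = 4149/301
…
k=12  a_k=3  p_k/q_k = 40787/2959
k=13  a_k=1  p_k/q_k = 52021/3774
fundamental: x₁=52021, y₁=3774  (since 2706184441 − 190·14243076 = 1)
(52021+3774√190)^2 = 5412368881 + 392654508√190
(52021+3774√190)^3 = 563113683064981 + 40852560317562√190
(52021+3774√190)^4 = 58587473808034384321 + 4250382080167131096√190

52021 3774
5412368881 392654508
563113683064981 40852560317562
58587473808034384321 4250382080167131096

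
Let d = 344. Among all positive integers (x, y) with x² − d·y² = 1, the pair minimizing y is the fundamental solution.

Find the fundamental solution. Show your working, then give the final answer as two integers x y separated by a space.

10405 561

d=344: √d = [18; 1,1,4,1,3,1,4,1,1,36] (ℓ=10, even), read p_9/q_9
a_0=18:  p_0=18·1+0=18,  q_0=18·0+1=1
a_1=1:  p_1=1·18+1=19,  q_1=1·1+0=1
…
a_3=4:  p_3=4·37+19=167,  q_3=4·2+1=9
…
a_6=1:  p_6=1·779+204=983,  q_6=1·42+11=53
a_7=4:  p_7=4·983+779=4711,  q_7=4·53+42=254
a_8=1:  p_8=1·4711+983=5694,  q_8=1·254+53=307
a_9=1:  p_9=1·5694+4711=10405,  q_9=1·307+254=561
→ (10405, 561).  Check: 10405²=108264025, 344·561²=108264024, difference 1.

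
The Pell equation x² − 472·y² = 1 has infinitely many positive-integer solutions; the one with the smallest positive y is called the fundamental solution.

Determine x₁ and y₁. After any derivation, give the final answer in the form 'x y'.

d=472: √d = [21; 1,2,1,1,1,…,2,1,42] (ℓ=14, even), read p_13/q_13
i=0: a=21 ⇒ p=21, q=1
i=1: a=1 ⇒ p=22, q=1
i=2: a=2 ⇒ p=65, q=3
i=3: a=1 ⇒ p=87, q=4
i=4: a=1 ⇒ p=152, q=7
i=5: a=1 ⇒ p=239, q=11
i=6: a=4 ⇒ p=1108, q=51
i=7: a=5 ⇒ p=5779, q=266
i=8: a=4 ⇒ p=24224, q=1115
i=9: a=1 ⇒ p=30003, q=1381
i=10: a=1 ⇒ p=54227, q=2496
i=11: a=1 ⇒ p=84230, q=3877
i=12: a=2 ⇒ p=222687, q=10250
i=13: a=1 ⇒ p=306917, q=14127
→ (306917, 14127).  Check: 306917²=94198044889, 472·14127²=94198044888, difference 1.

306917 14127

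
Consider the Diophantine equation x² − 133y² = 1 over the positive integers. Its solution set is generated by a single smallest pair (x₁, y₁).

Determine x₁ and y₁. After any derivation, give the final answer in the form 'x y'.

2588599 224460

d=133: √d = [11; 1,1,7,5,1,…,1,1,22] (ℓ=16, even), read p_15/q_15
i=0: a=11 ⇒ p=11, q=1
…
i=3: a=7 ⇒ p=173, q=15
…
i=7: a=1 ⇒ p=3010, q=261
i=8: a=2 ⇒ p=7969, q=691
…
i=10: a=1 ⇒ p=18948, q=1643
i=11: a=1 ⇒ p=29927, q=2595
i=12: a=5 ⇒ p=168583, q=14618
i=13: a=7 ⇒ p=1210008, q=104921
i=14: a=1 ⇒ p=1378591, q=119539
i=15: a=1 ⇒ p=2588599, q=224460
(x₁, y₁) = (2588599, 224460);  2588599² − 133·224460² = 1 ✓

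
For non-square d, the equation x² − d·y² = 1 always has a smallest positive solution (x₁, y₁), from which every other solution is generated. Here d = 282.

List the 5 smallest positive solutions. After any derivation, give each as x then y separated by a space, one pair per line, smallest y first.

√282 → a₀=16, period (1,3,1,4,1,3,1,32); ℓ=8 even so k=7
k=0  a_k=16  p_k/q_k = 16/1
k=1  a_k=1  p_k/q_k = 17/1
k=2  a_k=3  p_k/q_k = 67/4
…
k=4  a_k=4  p_k/q_k = 403/24
…
k=6  a_k=3  p_k/q_k = 1864/111
k=7  a_k=1  p_k/q_k = 2351/140
→ (2351, 140).  Check: 2351²=5527201, 282·140²=5527200, difference 1.
(2351+140√282)^2 = 11054401 + 658280√282
(2351+140√282)^3 = 51977791151 + 3095232420√282
(2351+140√282)^4 = 244399562937601 + 14553782180560√282
(2351+140√282)^5 = 1149166692954808751 + 68431880717760700√282

2351 140
11054401 658280
51977791151 3095232420
244399562937601 14553782180560
1149166692954808751 68431880717760700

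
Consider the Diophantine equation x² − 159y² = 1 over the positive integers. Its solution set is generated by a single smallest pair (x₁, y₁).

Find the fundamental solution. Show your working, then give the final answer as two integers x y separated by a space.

1324 105

√159 = [12; 1,1,1,1,3,1,1,1,1,24, …], period ℓ=10 (even) → k=9
i=0: a=12 ⇒ p=12, q=1
…
i=5: a=3 ⇒ p=227, q=18
i=6: a=1 ⇒ p=290, q=23
i=7: a=1 ⇒ p=517, q=41
i=8: a=1 ⇒ p=807, q=64
i=9: a=1 ⇒ p=1324, q=105
fundamental: x₁=1324, y₁=105  (since 1752976 − 159·11025 = 1)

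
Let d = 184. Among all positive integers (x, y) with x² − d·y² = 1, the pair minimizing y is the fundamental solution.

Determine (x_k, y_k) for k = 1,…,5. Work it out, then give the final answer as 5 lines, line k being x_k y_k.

24335 1794
1184384449 87313980
57643991108495 4249571404806
2805533046066067201 206826640184594040
136545293294391499564175 10066252573534620521994

d=184: √d = [13; 1,1,3,2,1,2,1,2,3,1,1,26] (ℓ=12, even), read p_11/q_11
a_0=13:  p_0=13·1+0=13,  q_0=13·0+1=1
a_1=1:  p_1=1·13+1=14,  q_1=1·1+0=1
a_2=1:  p_2=1·14+13=27,  q_2=1·1+1=2
a_3=3:  p_3=3·27+14=95,  q_3=3·2+1=7
a_4=2:  p_4=2·95+27=217,  q_4=2·7+2=16
a_5=1:  p_5=1·217+95=312,  q_5=1·16+7=23
…
a_8=2:  p_8=2·1153+841=3147,  q_8=2·85+62=232
a_9=3:  p_9=3·3147+1153=10594,  q_9=3·232+85=781
a_10=1:  p_10=1·10594+3147=13741,  q_10=1·781+232=1013
a_11=1:  p_11=1·13741+10594=24335,  q_11=1·1013+781=1794
(x₁, y₁) = (24335, 1794);  24335² − 184·1794² = 1 ✓
k=2:  x_2 = 24335·24335+184·1794·1794 = 1184384449,  y_2 = 24335·1794+1794·24335 = 87313980
k=3:  x_3 = 24335·1184384449+184·1794·87313980 = 57643991108495,  y_3 = 24335·87313980+1794·1184384449 = 4249571404806
k=4:  x_4 = 24335·57643991108495+184·1794·4249571404806 = 2805533046066067201,  y_4 = 24335·4249571404806+1794·57643991108495 = 206826640184594040
k=5:  x_5 = 24335·2805533046066067201+184·1794·206826640184594040 = 136545293294391499564175,  y_5 = 24335·206826640184594040+1794·2805533046066067201 = 10066252573534620521994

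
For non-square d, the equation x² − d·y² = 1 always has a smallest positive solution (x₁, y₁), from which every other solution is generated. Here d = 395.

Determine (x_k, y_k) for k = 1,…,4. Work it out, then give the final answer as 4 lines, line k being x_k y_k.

d=395: √d = [19; 1,6,1,38] (ℓ=4, even), read p_3/q_3
a_0=19:  p_0=19·1+0=19,  q_0=19·0+1=1
a_1=1:  p_1=1·19+1=20,  q_1=1·1+0=1
a_2=6:  p_2=6·20+19=139,  q_2=6·1+1=7
a_3=1:  p_3=1·139+20=159,  q_3=1·7+1=8
fundamental: x₁=159, y₁=8  (since 25281 − 395·64 = 1)
(159+8√395)^2 = 50561 + 2544√395
(159+8√395)^3 = 16078239 + 808984√395
(159+8√395)^4 = 5112829441 + 257254368√395

159 8
50561 2544
16078239 808984
5112829441 257254368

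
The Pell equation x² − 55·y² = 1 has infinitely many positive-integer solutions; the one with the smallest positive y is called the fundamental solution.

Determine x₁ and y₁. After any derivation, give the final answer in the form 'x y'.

√55 = [7; 2,2,2,14, …], period ℓ=4 (even) → k=3
i=0: a=7 ⇒ p=7, q=1
…
i=2: a=2 ⇒ p=37, q=5
i=3: a=2 ⇒ p=89, q=12
→ (89, 12).  Check: 89²=7921, 55·12²=7920, difference 1.

89 12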